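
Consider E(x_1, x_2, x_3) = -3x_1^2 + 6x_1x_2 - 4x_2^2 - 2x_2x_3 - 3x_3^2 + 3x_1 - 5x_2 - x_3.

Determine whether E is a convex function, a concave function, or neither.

E is quadratic, so its Hessian is the constant matrix H = [[-6, 6, 0], [6, -8, -2], [0, -2, -6]].
Leading principal minors: -6, 12, -48.
Signs alternate −, +, − ⇒ H ≺ 0 ⇒ concave.

concave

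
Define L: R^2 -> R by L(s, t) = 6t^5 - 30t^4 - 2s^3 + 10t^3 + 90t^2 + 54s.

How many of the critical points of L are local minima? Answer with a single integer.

2

L separates as a function of s plus a function of t, so ∇L=0 decouples.
∂L/∂s = -6(s - 3)(s + 3) = 0 at s ∈ {-3, 3}; ∂L/∂t = 30t(t - 3)(t - 2)(t + 1) = 0 at t ∈ {-1, 0, 2, 3}.
The Hessian is diagonal: diag(L_ss, L_tt). Second derivatives: L_ss(-3)=36, L_ss(3)=-36; L_tt(-1)=-360, L_tt(0)=180, L_tt(2)=-180, L_tt(3)=360.
Local minima occur where both diagonal entries positive: (-3, 0), (-3, 3). Count: 2.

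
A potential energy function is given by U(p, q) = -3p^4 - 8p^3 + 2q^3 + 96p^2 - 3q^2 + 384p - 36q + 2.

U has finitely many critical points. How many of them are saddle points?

U separates as a function of p plus a function of q, so ∇U=0 decouples.
∂U/∂p = -12(p - 4)(p + 2)(p + 4) = 0 at p ∈ {-4, -2, 4}; ∂U/∂q = 6(q - 3)(q + 2) = 0 at q ∈ {-2, 3}.
The Hessian is diagonal: diag(U_pp, U_qq). Second derivatives: U_pp(-4)=-192, U_pp(-2)=144, U_pp(4)=-576; U_qq(-2)=-30, U_qq(3)=30.
Saddle points occur where the two diagonal entries have opposite signs: (-4, 3), (-2, -2), (4, 3). Count: 3.

3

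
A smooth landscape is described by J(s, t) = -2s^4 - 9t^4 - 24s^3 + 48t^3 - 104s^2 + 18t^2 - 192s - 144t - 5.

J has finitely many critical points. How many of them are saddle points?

J separates as a function of s plus a function of t, so ∇J=0 decouples.
∂J/∂s = -8(s + 2)(s + 3)(s + 4) = 0 at s ∈ {-4, -3, -2}; ∂J/∂t = -36(t - 4)(t - 1)(t + 1) = 0 at t ∈ {-1, 1, 4}.
The Hessian is diagonal: diag(J_ss, J_tt). Second derivatives: J_ss(-4)=-16, J_ss(-3)=8, J_ss(-2)=-16; J_tt(-1)=-360, J_tt(1)=216, J_tt(4)=-540.
Saddle points occur where the two diagonal entries have opposite signs: (-4, 1), (-3, -1), (-3, 4), (-2, 1). Count: 4.

4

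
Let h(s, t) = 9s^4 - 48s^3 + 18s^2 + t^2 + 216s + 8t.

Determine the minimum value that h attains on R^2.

-157

h(s,t) separates as P(s) + Q(t), so its minimum is min P + min Q.
P'(s) = 36(s - 3)(s - 2)(s + 1) vanishes at s ∈ {-1, 2, 3}; Q'(t) = 2(t + 4) vanishes at t ∈ {-4}.
Local minima of P (where P''>0): P(-1)=-141, P(3)=243. Local minima of Q: Q(-4)=-16.
So the global minimum of h is P(-1) + Q(-4) = -141 − 16 = -157, attained at (-1, -4).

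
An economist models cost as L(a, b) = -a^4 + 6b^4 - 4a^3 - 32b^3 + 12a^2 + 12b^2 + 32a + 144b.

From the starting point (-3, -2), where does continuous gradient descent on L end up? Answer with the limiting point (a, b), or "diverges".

(-1, -1)

L is separable, so gradient descent decouples: a follows -∂L/∂a, b follows -∂L/∂b.
∂L/∂a = -4(a - 2)(a + 1)(a + 4); at a=-3 this is -40, so a increases.
∂L/∂b = 24(b - 3)(b - 2)(b + 1); at b=-2 this is -480, so b increases.
a converges to its nearest critical value -1 (a local min of the a-part); b converges to -1. The iterate converges to (-1, -1).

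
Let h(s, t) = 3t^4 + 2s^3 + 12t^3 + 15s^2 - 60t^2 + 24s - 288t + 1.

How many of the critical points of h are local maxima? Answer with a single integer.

h separates as a function of s plus a function of t, so ∇h=0 decouples.
∂h/∂s = 6(s + 1)(s + 4) = 0 at s ∈ {-4, -1}; ∂h/∂t = 12(t - 3)(t + 2)(t + 4) = 0 at t ∈ {-4, -2, 3}.
The Hessian is diagonal: diag(h_ss, h_tt). Second derivatives: h_ss(-4)=-18, h_ss(-1)=18; h_tt(-4)=168, h_tt(-2)=-120, h_tt(3)=420.
Local maxima occur where both diagonal entries negative: (-4, -2). Count: 1.

1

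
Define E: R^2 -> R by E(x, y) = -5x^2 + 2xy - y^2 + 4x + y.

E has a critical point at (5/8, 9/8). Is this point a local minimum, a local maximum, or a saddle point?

local maximum

The Hessian of E is constant: H = [[-10, 2], [2, -2]].
det(H) = (-10)·(-2) − 2² = 16.
det(H) > 0 and tr(H) = -12 < 0, so H is negative definite and the point is a local maximum.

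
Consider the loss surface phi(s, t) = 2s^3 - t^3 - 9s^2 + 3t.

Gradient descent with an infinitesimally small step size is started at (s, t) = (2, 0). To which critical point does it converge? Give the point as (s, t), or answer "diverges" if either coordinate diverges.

(3, -1)

phi is separable, so gradient descent decouples: s follows -∂phi/∂s, t follows -∂phi/∂t.
∂phi/∂s = 6s(s - 3); at s=2 this is -12, so s increases.
∂phi/∂t = -3(t - 1)(t + 1); at t=0 this is 3, so t decreases.
s converges to its nearest critical value 3 (a local min of the s-part); t converges to -1. The iterate converges to (3, -1).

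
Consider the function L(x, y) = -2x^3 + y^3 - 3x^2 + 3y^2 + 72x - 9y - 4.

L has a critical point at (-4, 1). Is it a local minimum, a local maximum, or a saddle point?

local minimum

The mixed partial ∂²L/∂x∂y is 0, so the Hessian at any point is diag(L_xx, L_yy) = diag(-6(2x + 1), 6(y + 1)).
At (-4, 1): H = diag(42, 12).
Both eigenvalues are positive, so H is positive definite: a local minimum.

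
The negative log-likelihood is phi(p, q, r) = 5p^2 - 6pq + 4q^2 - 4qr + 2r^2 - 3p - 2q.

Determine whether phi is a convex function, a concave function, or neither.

convex

phi is quadratic, so its Hessian is the constant matrix H = [[10, -6, 0], [-6, 8, -4], [0, -4, 4]].
Leading principal minors: 10, 44, 16.
All positive ⇒ H ≻ 0 ⇒ convex.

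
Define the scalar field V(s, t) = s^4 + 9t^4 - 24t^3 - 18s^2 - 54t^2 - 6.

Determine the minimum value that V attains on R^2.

V(s,t) separates as P(s) + Q(t) − 6, so its minimum is min P + min Q − 6.
P'(s) = 4s(s - 3)(s + 3) vanishes at s ∈ {-3, 0, 3}; Q'(t) = 36t(t - 3)(t + 1) vanishes at t ∈ {-1, 0, 3}.
Local minima of P (where P''>0): P(-3)=-81, P(3)=-81. Local minima of Q: Q(-1)=-21, Q(3)=-405.
So the global minimum of V is P(-3) + Q(3) − 6 = -81 − 405 − 6 = -492, attained at (-3, 3).

-492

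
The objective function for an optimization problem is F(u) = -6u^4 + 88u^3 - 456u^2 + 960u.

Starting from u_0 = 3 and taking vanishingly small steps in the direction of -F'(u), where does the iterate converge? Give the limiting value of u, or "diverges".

F'(u) = -24(u - 5)(u - 4)(u - 2), so F'(3) = -48.
Gradient descent moves in the -F' direction, i.e. u is increasing.
The nearest critical point in that direction is u = 4, where F'' = 48 > 0 (a local minimum). The iterate converges there.

4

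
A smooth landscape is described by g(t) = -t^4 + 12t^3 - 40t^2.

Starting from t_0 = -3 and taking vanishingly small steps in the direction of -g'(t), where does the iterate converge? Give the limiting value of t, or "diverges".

diverges

g'(t) = -4t(t - 5)(t - 4), so g'(-3) = 672.
Gradient descent moves in the -g' direction, i.e. t is decreasing.
There is no critical point below t=-3, and g' keeps the same sign, so the iterate runs off to −∞.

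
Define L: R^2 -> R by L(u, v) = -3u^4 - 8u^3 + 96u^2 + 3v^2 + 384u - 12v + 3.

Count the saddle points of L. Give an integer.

2

L separates as a function of u plus a function of v, so ∇L=0 decouples.
∂L/∂u = -12(u - 4)(u + 2)(u + 4) = 0 at u ∈ {-4, -2, 4}; ∂L/∂v = 6(v - 2) = 0 at v ∈ {2}.
The Hessian is diagonal: diag(L_uu, L_vv). Second derivatives: L_uu(-4)=-192, L_uu(-2)=144, L_uu(4)=-576; L_vv(2)=6.
Saddle points occur where the two diagonal entries have opposite signs: (-4, 2), (4, 2). Count: 2.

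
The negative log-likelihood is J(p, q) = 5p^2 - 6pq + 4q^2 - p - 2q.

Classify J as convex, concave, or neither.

J is quadratic, so its Hessian is the constant matrix H = [[10, -6], [-6, 8]].
det(H) = 44, tr(H) = 18.
det(H) > 0 and tr(H) > 0, so H is positive definite everywhere: convex.

convex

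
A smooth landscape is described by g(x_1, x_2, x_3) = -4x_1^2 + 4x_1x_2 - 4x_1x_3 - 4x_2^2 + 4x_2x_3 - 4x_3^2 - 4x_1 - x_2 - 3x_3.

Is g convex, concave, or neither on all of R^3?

concave

g is quadratic, so its Hessian is the constant matrix H = [[-8, 4, -4], [4, -8, 4], [-4, 4, -8]].
Leading principal minors: -8, 48, -256.
Signs alternate −, +, − ⇒ H ≺ 0 ⇒ concave.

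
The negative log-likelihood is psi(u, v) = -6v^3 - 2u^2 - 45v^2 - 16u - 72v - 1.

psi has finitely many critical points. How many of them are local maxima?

1

psi separates as a function of u plus a function of v, so ∇psi=0 decouples.
∂psi/∂u = -4(u + 4) = 0 at u ∈ {-4}; ∂psi/∂v = -18(v + 1)(v + 4) = 0 at v ∈ {-4, -1}.
The Hessian is diagonal: diag(psi_uu, psi_vv). Second derivatives: psi_uu(-4)=-4; psi_vv(-4)=54, psi_vv(-1)=-54.
Local maxima occur where both diagonal entries negative: (-4, -1). Count: 1.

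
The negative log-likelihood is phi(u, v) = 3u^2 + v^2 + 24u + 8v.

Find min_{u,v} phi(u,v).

-64

phi(u,v) separates as P(u) + Q(v), so its minimum is min P + min Q.
P'(u) = 6u + 24 vanishes at u ∈ {-4}; Q'(v) = 2v + 8 vanishes at v ∈ {-4}.
Local minima of P (where P''>0): P(-4)=-48. Local minima of Q: Q(-4)=-16.
So the global minimum of phi is P(-4) + Q(-4) = -48 − 16 = -64, attained at (-4, -4).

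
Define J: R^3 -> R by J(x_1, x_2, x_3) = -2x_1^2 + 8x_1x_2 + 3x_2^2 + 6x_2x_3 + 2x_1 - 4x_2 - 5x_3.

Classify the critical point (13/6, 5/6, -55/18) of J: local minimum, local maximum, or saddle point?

The Hessian is constant: H = [[-4, 8, 0], [8, 6, 6], [0, 6, 0]].
Leading principal minors: Δ₁ = -4, Δ₂ = -88, Δ₃ = 144.
The minors fit neither the all-positive nor the alternating-sign pattern, so H is indefinite: a saddle point.

saddle point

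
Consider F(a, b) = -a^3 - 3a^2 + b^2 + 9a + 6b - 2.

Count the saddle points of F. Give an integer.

1

F separates as a function of a plus a function of b, so ∇F=0 decouples.
∂F/∂a = -3(a - 1)(a + 3) = 0 at a ∈ {-3, 1}; ∂F/∂b = 2(b + 3) = 0 at b ∈ {-3}.
The Hessian is diagonal: diag(F_aa, F_bb). Second derivatives: F_aa(-3)=12, F_aa(1)=-12; F_bb(-3)=2.
Saddle points occur where the two diagonal entries have opposite signs: (1, -3). Count: 1.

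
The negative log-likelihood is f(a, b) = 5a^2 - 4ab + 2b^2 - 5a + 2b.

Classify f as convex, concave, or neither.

convex

f is quadratic, so its Hessian is the constant matrix H = [[10, -4], [-4, 4]].
det(H) = 24, tr(H) = 14.
det(H) > 0 and tr(H) > 0, so H is positive definite everywhere: convex.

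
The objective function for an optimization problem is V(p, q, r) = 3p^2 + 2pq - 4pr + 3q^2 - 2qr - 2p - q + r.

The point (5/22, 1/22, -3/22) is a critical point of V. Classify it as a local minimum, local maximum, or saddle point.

saddle point

The Hessian is constant: H = [[6, 2, -4], [2, 6, -2], [-4, -2, 0]].
Leading principal minors: Δ₁ = 6, Δ₂ = 32, Δ₃ = -88.
The minors fit neither the all-positive nor the alternating-sign pattern, so H is indefinite: a saddle point.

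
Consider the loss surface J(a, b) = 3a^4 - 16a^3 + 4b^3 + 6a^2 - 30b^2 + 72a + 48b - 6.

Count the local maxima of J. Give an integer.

1

J separates as a function of a plus a function of b, so ∇J=0 decouples.
∂J/∂a = 12(a - 3)(a - 2)(a + 1) = 0 at a ∈ {-1, 2, 3}; ∂J/∂b = 12(b - 4)(b - 1) = 0 at b ∈ {1, 4}.
The Hessian is diagonal: diag(J_aa, J_bb). Second derivatives: J_aa(-1)=144, J_aa(2)=-36, J_aa(3)=48; J_bb(1)=-36, J_bb(4)=36.
Local maxima occur where both diagonal entries negative: (2, 1). Count: 1.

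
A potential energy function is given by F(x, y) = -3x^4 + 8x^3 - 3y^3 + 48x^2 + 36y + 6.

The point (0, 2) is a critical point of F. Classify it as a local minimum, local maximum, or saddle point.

saddle point

The mixed partial ∂²F/∂x∂y is 0, so the Hessian at any point is diag(F_xx, F_yy) = diag(12(-3x^2 + 4x + 8), -18y).
At (0, 2): H = diag(96, -36).
The eigenvalues have opposite signs, so H is indefinite: a saddle point.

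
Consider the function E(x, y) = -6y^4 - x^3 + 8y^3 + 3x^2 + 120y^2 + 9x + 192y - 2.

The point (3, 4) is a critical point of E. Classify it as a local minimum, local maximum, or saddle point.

local maximum

The mixed partial ∂²E/∂x∂y is 0, so the Hessian at any point is diag(E_xx, E_yy) = diag(6(-x + 1), 24(-3y^2 + 2y + 10)).
At (3, 4): H = diag(-12, -720).
Both eigenvalues are negative, so H is negative definite: a local maximum.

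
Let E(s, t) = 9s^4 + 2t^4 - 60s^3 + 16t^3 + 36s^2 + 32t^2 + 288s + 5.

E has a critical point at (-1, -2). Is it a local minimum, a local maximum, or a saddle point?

saddle point

The mixed partial ∂²E/∂s∂t is 0, so the Hessian at any point is diag(E_ss, E_tt) = diag(36(3s^2 - 10s + 2), 8(3t^2 + 12t + 8)).
At (-1, -2): H = diag(540, -32).
The eigenvalues have opposite signs, so H is indefinite: a saddle point.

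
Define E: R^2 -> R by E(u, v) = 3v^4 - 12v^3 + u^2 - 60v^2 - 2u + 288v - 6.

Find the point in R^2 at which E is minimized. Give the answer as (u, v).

(1, -3)

E(u,v) separates as P(u) + Q(v) − 6, so its minimum is min P + min Q − 6.
P'(u) = 2u - 2 vanishes at u ∈ {1}; Q'(v) = 12(v - 4)(v - 2)(v + 3) vanishes at v ∈ {-3, 2, 4}.
Local minima of P (where P''>0): P(1)=-1. Local minima of Q: Q(-3)=-837, Q(4)=192.
So the global minimum of E is P(1) + Q(-3) − 6 = -1 − 837 − 6 = -844, attained at (1, -3).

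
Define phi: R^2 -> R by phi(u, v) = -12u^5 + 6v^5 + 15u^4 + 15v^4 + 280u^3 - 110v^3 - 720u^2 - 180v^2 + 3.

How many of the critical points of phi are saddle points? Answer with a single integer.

8

phi separates as a function of u plus a function of v, so ∇phi=0 decouples.
∂phi/∂u = -60u(u - 3)(u - 2)(u + 4) = 0 at u ∈ {-4, 0, 2, 3}; ∂phi/∂v = 30v(v - 3)(v + 1)(v + 4) = 0 at v ∈ {-4, -1, 0, 3}.
The Hessian is diagonal: diag(phi_uu, phi_vv). Second derivatives: phi_uu(-4)=10080, phi_uu(0)=-1440, phi_uu(2)=720, phi_uu(3)=-1260; phi_vv(-4)=-2520, phi_vv(-1)=360, phi_vv(0)=-360, phi_vv(3)=2520.
Saddle points occur where the two diagonal entries have opposite signs: (-4, -4), (-4, 0), (0, -1), (0, 3), (2, -4), (2, 0), (3, -1), (3, 3). Count: 8.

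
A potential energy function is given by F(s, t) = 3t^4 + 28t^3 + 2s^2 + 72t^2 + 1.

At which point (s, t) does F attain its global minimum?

(0, 0)

F(s,t) separates as P(s) + Q(t) + 1, so its minimum is min P + min Q + 1.
P'(s) = 4s vanishes at s ∈ {0}; Q'(t) = 12t(t + 3)(t + 4) vanishes at t ∈ {-4, -3, 0}.
Local minima of P (where P''>0): P(0)=0. Local minima of Q: Q(-4)=128, Q(0)=0.
So the global minimum of F is P(0) + Q(0) + 1 = 0 + 0 + 1 = 1, attained at (0, 0).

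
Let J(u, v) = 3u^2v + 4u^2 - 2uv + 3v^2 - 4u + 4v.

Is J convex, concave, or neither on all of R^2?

neither

The term 3u^2v is cubic, so the Hessian is not constant.
∂²J/∂u² = 6v + 8, which takes both signs as v varies (negative for sufficiently negative v). A diagonal entry of the Hessian changing sign means the Hessian is neither positive- nor negative-semidefinite on all of R^2.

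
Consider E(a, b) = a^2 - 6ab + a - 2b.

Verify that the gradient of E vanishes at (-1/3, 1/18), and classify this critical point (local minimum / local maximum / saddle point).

∇E = (2a - 6b + 1, -6a - 2); substituting (-1/3, 1/18) gives ∇E = (0, 0), so (-1/3, 1/18) is indeed a critical point.
The Hessian of E is constant: H = [[2, -6], [-6, 0]].
det(H) = 2·0 − (-6)² = -36.
Since det(H) < 0, H is indefinite and the critical point is a saddle point.

saddle point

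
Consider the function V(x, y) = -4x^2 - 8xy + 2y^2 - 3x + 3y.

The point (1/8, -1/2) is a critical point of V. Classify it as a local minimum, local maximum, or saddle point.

saddle point

The Hessian of V is constant: H = [[-8, -8], [-8, 4]].
det(H) = (-8)·4 − (-8)² = -96.
Since det(H) < 0, H is indefinite and the critical point is a saddle point.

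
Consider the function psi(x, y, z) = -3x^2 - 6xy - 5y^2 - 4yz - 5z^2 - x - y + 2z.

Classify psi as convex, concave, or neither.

psi is quadratic, so its Hessian is the constant matrix H = [[-6, -6, 0], [-6, -10, -4], [0, -4, -10]].
Leading principal minors: -6, 24, -144.
Signs alternate −, +, − ⇒ H ≺ 0 ⇒ concave.

concave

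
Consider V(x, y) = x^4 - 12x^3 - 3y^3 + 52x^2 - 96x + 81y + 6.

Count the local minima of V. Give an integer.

V separates as a function of x plus a function of y, so ∇V=0 decouples.
∂V/∂x = 4(x - 4)(x - 3)(x - 2) = 0 at x ∈ {2, 3, 4}; ∂V/∂y = -9(y - 3)(y + 3) = 0 at y ∈ {-3, 3}.
The Hessian is diagonal: diag(V_xx, V_yy). Second derivatives: V_xx(2)=8, V_xx(3)=-4, V_xx(4)=8; V_yy(-3)=54, V_yy(3)=-54.
Local minima occur where both diagonal entries positive: (2, -3), (4, -3). Count: 2.

2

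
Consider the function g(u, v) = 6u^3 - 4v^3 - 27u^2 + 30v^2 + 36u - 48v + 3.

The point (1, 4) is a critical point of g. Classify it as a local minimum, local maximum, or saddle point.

The mixed partial ∂²g/∂u∂v is 0, so the Hessian at any point is diag(g_uu, g_vv) = diag(18(2u - 3), 12(-2v + 5)).
At (1, 4): H = diag(-18, -36).
Both eigenvalues are negative, so H is negative definite: a local maximum.

local maximum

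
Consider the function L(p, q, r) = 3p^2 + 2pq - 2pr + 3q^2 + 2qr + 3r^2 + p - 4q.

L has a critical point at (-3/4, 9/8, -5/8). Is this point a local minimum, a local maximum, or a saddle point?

local minimum

The Hessian is constant: H = [[6, 2, -2], [2, 6, 2], [-2, 2, 6]].
Leading principal minors: Δ₁ = 6, Δ₂ = 32, Δ₃ = 128.
All leading minors are positive, so H is positive definite: a local minimum.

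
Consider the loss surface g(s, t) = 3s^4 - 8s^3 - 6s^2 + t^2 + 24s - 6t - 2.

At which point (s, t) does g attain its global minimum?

g(s,t) separates as P(s) + Q(t) − 2, so its minimum is min P + min Q − 2.
P'(s) = 12(s - 2)(s - 1)(s + 1) vanishes at s ∈ {-1, 1, 2}; Q'(t) = 2(t - 3) vanishes at t ∈ {3}.
Local minima of P (where P''>0): P(-1)=-19, P(2)=8. Local minima of Q: Q(3)=-9.
So the global minimum of g is P(-1) + Q(3) − 2 = -19 − 9 − 2 = -30, attained at (-1, 3).

(-1, 3)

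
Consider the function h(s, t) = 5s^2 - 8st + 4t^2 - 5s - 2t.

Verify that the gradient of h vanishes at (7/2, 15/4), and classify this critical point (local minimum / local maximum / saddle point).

∇h = (10s - 8t - 5, -8s + 8t - 2); substituting (7/2, 15/4) gives ∇h = (0, 0), so (7/2, 15/4) is indeed a critical point.
The Hessian of h is constant: H = [[10, -8], [-8, 8]].
det(H) = 10·8 − (-8)² = 16.
det(H) > 0 and tr(H) = 18 > 0, so H is positive definite and the point is a local minimum.

local minimum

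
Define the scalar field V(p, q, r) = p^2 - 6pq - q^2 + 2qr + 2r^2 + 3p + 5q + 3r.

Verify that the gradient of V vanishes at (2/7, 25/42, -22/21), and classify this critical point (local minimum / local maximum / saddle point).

∇V = (2p - 6q + 3, -6p - 2q + 2r + 5, 2q + 4r + 3); substituting (2/7, 25/42, -22/21) gives ∇V = (0, 0, 0), so (2/7, 25/42, -22/21) is indeed a critical point.
The Hessian is constant: H = [[2, -6, 0], [-6, -2, 2], [0, 2, 4]].
Leading principal minors: Δ₁ = 2, Δ₂ = -40, Δ₃ = -168.
The minors fit neither the all-positive nor the alternating-sign pattern, so H is indefinite: a saddle point.

saddle point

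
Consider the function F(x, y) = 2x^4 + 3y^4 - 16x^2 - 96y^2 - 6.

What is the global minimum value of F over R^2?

-806

F(x,y) separates as P(x) + Q(y) − 6, so its minimum is min P + min Q − 6.
P'(x) = 8x(x - 2)(x + 2) vanishes at x ∈ {-2, 0, 2}; Q'(y) = 12y(y - 4)(y + 4) vanishes at y ∈ {-4, 0, 4}.
Local minima of P (where P''>0): P(-2)=-32, P(2)=-32. Local minima of Q: Q(-4)=-768, Q(4)=-768.
So the global minimum of F is P(-2) + Q(-4) − 6 = -32 − 768 − 6 = -806, attained at (-2, -4).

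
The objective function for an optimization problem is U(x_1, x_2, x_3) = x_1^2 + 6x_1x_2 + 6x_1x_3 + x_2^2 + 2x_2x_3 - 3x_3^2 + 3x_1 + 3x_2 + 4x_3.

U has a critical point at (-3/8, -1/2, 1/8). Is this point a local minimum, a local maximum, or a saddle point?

The Hessian is constant: H = [[2, 6, 6], [6, 2, 2], [6, 2, -6]].
Leading principal minors: Δ₁ = 2, Δ₂ = -32, Δ₃ = 256.
The minors fit neither the all-positive nor the alternating-sign pattern, so H is indefinite: a saddle point.

saddle point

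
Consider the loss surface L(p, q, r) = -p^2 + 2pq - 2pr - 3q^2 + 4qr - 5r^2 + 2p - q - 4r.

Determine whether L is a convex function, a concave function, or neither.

L is quadratic, so its Hessian is the constant matrix H = [[-2, 2, -2], [2, -6, 4], [-2, 4, -10]].
Leading principal minors: -2, 8, -56.
Signs alternate −, +, − ⇒ H ≺ 0 ⇒ concave.

concave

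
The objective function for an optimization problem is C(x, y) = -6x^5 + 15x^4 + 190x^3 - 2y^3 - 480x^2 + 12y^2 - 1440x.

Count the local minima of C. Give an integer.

C separates as a function of x plus a function of y, so ∇C=0 decouples.
∂C/∂x = -30(x - 4)(x - 3)(x + 1)(x + 4) = 0 at x ∈ {-4, -1, 3, 4}; ∂C/∂y = -6y(y - 4) = 0 at y ∈ {0, 4}.
The Hessian is diagonal: diag(C_xx, C_yy). Second derivatives: C_xx(-4)=5040, C_xx(-1)=-1800, C_xx(3)=840, C_xx(4)=-1200; C_yy(0)=24, C_yy(4)=-24.
Local minima occur where both diagonal entries positive: (-4, 0), (3, 0). Count: 2.

2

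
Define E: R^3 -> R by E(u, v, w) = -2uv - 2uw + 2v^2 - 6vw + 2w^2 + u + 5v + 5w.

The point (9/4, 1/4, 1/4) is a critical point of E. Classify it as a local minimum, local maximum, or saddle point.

The Hessian is constant: H = [[0, -2, -2], [-2, 4, -6], [-2, -6, 4]].
Leading principal minors: Δ₁ = 0, Δ₂ = -4, Δ₃ = -80.
The minors fit neither the all-positive nor the alternating-sign pattern, so H is indefinite: a saddle point.

saddle point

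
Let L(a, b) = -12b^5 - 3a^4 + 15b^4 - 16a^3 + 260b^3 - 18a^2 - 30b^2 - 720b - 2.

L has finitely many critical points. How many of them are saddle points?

L separates as a function of a plus a function of b, so ∇L=0 decouples.
∂L/∂a = -12a(a + 1)(a + 3) = 0 at a ∈ {-3, -1, 0}; ∂L/∂b = -60(b - 4)(b - 1)(b + 1)(b + 3) = 0 at b ∈ {-3, -1, 1, 4}.
The Hessian is diagonal: diag(L_aa, L_bb). Second derivatives: L_aa(-3)=-72, L_aa(-1)=24, L_aa(0)=-36; L_bb(-3)=3360, L_bb(-1)=-1200, L_bb(1)=1440, L_bb(4)=-6300.
Saddle points occur where the two diagonal entries have opposite signs: (-3, -3), (-3, 1), (-1, -1), (-1, 4), (0, -3), (0, 1). Count: 6.

6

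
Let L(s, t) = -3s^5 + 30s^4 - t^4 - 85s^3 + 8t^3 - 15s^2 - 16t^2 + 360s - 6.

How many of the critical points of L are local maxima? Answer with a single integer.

L separates as a function of s plus a function of t, so ∇L=0 decouples.
∂L/∂s = -15(s - 4)(s - 3)(s - 2)(s + 1) = 0 at s ∈ {-1, 2, 3, 4}; ∂L/∂t = -4t(t - 4)(t - 2) = 0 at t ∈ {0, 2, 4}.
The Hessian is diagonal: diag(L_ss, L_tt). Second derivatives: L_ss(-1)=900, L_ss(2)=-90, L_ss(3)=60, L_ss(4)=-150; L_tt(0)=-32, L_tt(2)=16, L_tt(4)=-32.
Local maxima occur where both diagonal entries negative: (2, 0), (2, 4), (4, 0), (4, 4). Count: 4.

4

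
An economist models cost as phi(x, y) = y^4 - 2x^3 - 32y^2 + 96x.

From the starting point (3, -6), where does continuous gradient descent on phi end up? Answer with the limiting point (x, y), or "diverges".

phi is separable, so gradient descent decouples: x follows -∂phi/∂x, y follows -∂phi/∂y.
∂phi/∂x = -6(x - 4)(x + 4); at x=3 this is 42, so x decreases.
∂phi/∂y = 4y(y - 4)(y + 4); at y=-6 this is -480, so y increases.
x converges to its nearest critical value -4 (a local min of the x-part); y converges to -4. The iterate converges to (-4, -4).

(-4, -4)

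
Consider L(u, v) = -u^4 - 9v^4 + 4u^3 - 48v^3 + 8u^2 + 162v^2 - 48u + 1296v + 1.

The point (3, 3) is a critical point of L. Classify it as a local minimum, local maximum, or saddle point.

local maximum

The mixed partial ∂²L/∂u∂v is 0, so the Hessian at any point is diag(L_uu, L_vv) = diag(4(-3u^2 + 6u + 4), 36(-3v^2 - 8v + 9)).
At (3, 3): H = diag(-20, -1512).
Both eigenvalues are negative, so H is negative definite: a local maximum.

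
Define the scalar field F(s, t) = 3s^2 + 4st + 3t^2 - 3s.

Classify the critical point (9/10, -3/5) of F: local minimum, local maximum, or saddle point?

local minimum

The Hessian of F is constant: H = [[6, 4], [4, 6]].
det(H) = 6·6 − 4² = 20.
det(H) > 0 and tr(H) = 12 > 0, so H is positive definite and the point is a local minimum.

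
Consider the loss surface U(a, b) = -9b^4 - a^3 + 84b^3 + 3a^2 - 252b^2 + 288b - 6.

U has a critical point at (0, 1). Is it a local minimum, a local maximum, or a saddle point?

saddle point

The mixed partial ∂²U/∂a∂b is 0, so the Hessian at any point is diag(U_aa, U_bb) = diag(6(-a + 1), 36(-3b^2 + 14b - 14)).
At (0, 1): H = diag(6, -108).
The eigenvalues have opposite signs, so H is indefinite: a saddle point.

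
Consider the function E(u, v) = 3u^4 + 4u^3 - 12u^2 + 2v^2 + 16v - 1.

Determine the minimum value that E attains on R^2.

-65

E(u,v) separates as P(u) + Q(v) − 1, so its minimum is min P + min Q − 1.
P'(u) = 12u(u - 1)(u + 2) vanishes at u ∈ {-2, 0, 1}; Q'(v) = 4v + 16 vanishes at v ∈ {-4}.
Local minima of P (where P''>0): P(-2)=-32, P(1)=-5. Local minima of Q: Q(-4)=-32.
So the global minimum of E is P(-2) + Q(-4) − 1 = -32 − 32 − 1 = -65, attained at (-2, -4).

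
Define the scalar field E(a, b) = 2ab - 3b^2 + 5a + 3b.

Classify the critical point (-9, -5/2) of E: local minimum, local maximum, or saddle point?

The Hessian of E is constant: H = [[0, 2], [2, -6]].
det(H) = 0·(-6) − 2² = -4.
Since det(H) < 0, H is indefinite and the critical point is a saddle point.

saddle point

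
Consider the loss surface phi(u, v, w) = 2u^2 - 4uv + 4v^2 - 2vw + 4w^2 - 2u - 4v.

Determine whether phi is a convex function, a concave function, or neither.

convex

phi is quadratic, so its Hessian is the constant matrix H = [[4, -4, 0], [-4, 8, -2], [0, -2, 8]].
Leading principal minors: 4, 16, 112.
All positive ⇒ H ≻ 0 ⇒ convex.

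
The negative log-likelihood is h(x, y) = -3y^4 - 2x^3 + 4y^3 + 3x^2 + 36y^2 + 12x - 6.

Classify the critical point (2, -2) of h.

local maximum

The mixed partial ∂²h/∂x∂y is 0, so the Hessian at any point is diag(h_xx, h_yy) = diag(6(-2x + 1), 12(-3y^2 + 2y + 6)).
At (2, -2): H = diag(-18, -120).
Both eigenvalues are negative, so H is negative definite: a local maximum.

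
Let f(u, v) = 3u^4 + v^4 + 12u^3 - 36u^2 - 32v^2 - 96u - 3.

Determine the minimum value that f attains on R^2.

-451

f(u,v) separates as P(u) + Q(v) − 3, so its minimum is min P + min Q − 3.
P'(u) = 12(u - 2)(u + 1)(u + 4) vanishes at u ∈ {-4, -1, 2}; Q'(v) = 4v(v - 4)(v + 4) vanishes at v ∈ {-4, 0, 4}.
Local minima of P (where P''>0): P(-4)=-192, P(2)=-192. Local minima of Q: Q(-4)=-256, Q(4)=-256.
So the global minimum of f is P(-4) + Q(-4) − 3 = -192 − 256 − 3 = -451, attained at (-4, -4).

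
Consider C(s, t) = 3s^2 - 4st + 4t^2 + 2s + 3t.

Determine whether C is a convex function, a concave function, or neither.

convex

C is quadratic, so its Hessian is the constant matrix H = [[6, -4], [-4, 8]].
det(H) = 32, tr(H) = 14.
det(H) > 0 and tr(H) > 0, so H is positive definite everywhere: convex.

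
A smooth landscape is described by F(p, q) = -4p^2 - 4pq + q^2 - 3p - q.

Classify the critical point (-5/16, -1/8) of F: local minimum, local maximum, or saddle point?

saddle point

The Hessian of F is constant: H = [[-8, -4], [-4, 2]].
det(H) = (-8)·2 − (-4)² = -32.
Since det(H) < 0, H is indefinite and the critical point is a saddle point.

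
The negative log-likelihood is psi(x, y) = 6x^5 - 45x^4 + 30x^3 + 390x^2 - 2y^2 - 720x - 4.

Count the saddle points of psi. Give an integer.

2

psi separates as a function of x plus a function of y, so ∇psi=0 decouples.
∂psi/∂x = 30(x - 4)(x - 3)(x - 1)(x + 2) = 0 at x ∈ {-2, 1, 3, 4}; ∂psi/∂y = -4y = 0 at y ∈ {0}.
The Hessian is diagonal: diag(psi_xx, psi_yy). Second derivatives: psi_xx(-2)=-2700, psi_xx(1)=540, psi_xx(3)=-300, psi_xx(4)=540; psi_yy(0)=-4.
Saddle points occur where the two diagonal entries have opposite signs: (1, 0), (4, 0). Count: 2.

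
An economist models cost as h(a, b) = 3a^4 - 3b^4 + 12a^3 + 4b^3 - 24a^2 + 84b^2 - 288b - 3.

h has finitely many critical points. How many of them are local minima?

2

h separates as a function of a plus a function of b, so ∇h=0 decouples.
∂h/∂a = 12a(a - 1)(a + 4) = 0 at a ∈ {-4, 0, 1}; ∂h/∂b = -12(b - 3)(b - 2)(b + 4) = 0 at b ∈ {-4, 2, 3}.
The Hessian is diagonal: diag(h_aa, h_bb). Second derivatives: h_aa(-4)=240, h_aa(0)=-48, h_aa(1)=60; h_bb(-4)=-504, h_bb(2)=72, h_bb(3)=-84.
Local minima occur where both diagonal entries positive: (-4, 2), (1, 2). Count: 2.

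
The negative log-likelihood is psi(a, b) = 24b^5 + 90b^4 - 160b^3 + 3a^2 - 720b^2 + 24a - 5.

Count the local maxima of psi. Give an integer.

0

psi separates as a function of a plus a function of b, so ∇psi=0 decouples.
∂psi/∂a = 6(a + 4) = 0 at a ∈ {-4}; ∂psi/∂b = 120b(b - 2)(b + 2)(b + 3) = 0 at b ∈ {-3, -2, 0, 2}.
The Hessian is diagonal: diag(psi_aa, psi_bb). Second derivatives: psi_aa(-4)=6; psi_bb(-3)=-1800, psi_bb(-2)=960, psi_bb(0)=-1440, psi_bb(2)=4800.
Local maxima occur where both diagonal entries negative: none. Count: 0.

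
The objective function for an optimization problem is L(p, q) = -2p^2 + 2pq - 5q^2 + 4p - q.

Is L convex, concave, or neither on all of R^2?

L is quadratic, so its Hessian is the constant matrix H = [[-4, 2], [2, -10]].
det(H) = 36, tr(H) = -14.
det(H) > 0 and tr(H) < 0, so H is negative definite everywhere: concave.

concave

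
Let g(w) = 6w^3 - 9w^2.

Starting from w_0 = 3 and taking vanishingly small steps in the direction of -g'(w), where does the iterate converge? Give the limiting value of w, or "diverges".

g'(w) = 18w(w - 1), so g'(3) = 108.
Gradient descent moves in the -g' direction, i.e. w is decreasing.
The nearest critical point in that direction is w = 1, where g'' = 18 > 0 (a local minimum). The iterate converges there.

1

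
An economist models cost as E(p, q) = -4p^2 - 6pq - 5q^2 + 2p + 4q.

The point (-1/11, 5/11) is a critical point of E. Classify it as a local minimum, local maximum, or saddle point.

The Hessian of E is constant: H = [[-8, -6], [-6, -10]].
det(H) = (-8)·(-10) − (-6)² = 44.
det(H) > 0 and tr(H) = -18 < 0, so H is negative definite and the point is a local maximum.

local maximum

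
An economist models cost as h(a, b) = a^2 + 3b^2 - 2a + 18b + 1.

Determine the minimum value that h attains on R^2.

h(a,b) separates as P(a) + Q(b) + 1, so its minimum is min P + min Q + 1.
P'(a) = 2a - 2 vanishes at a ∈ {1}; Q'(b) = 6b + 18 vanishes at b ∈ {-3}.
Local minima of P (where P''>0): P(1)=-1. Local minima of Q: Q(-3)=-27.
So the global minimum of h is P(1) + Q(-3) + 1 = -1 − 27 + 1 = -27, attained at (1, -3).

-27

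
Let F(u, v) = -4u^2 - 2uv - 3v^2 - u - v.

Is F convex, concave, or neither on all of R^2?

concave

F is quadratic, so its Hessian is the constant matrix H = [[-8, -2], [-2, -6]].
det(H) = 44, tr(H) = -14.
det(H) > 0 and tr(H) < 0, so H is negative definite everywhere: concave.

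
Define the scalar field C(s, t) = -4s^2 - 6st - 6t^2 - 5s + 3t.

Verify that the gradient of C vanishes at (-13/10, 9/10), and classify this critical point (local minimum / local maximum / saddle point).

∇C = (-8s - 6t - 5, -6s - 12t + 3); substituting (-13/10, 9/10) gives ∇C = (0, 0), so (-13/10, 9/10) is indeed a critical point.
The Hessian of C is constant: H = [[-8, -6], [-6, -12]].
det(H) = (-8)·(-12) − (-6)² = 60.
det(H) > 0 and tr(H) = -20 < 0, so H is negative definite and the point is a local maximum.

local maximum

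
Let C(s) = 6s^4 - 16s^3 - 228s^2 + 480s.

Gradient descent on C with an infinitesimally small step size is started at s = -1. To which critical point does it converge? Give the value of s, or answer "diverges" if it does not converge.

-4

C'(s) = 24(s - 5)(s - 1)(s + 4), so C'(-1) = 864.
Gradient descent moves in the -C' direction, i.e. s is decreasing.
The nearest critical point in that direction is s = -4, where C'' = 1080 > 0 (a local minimum). The iterate converges there.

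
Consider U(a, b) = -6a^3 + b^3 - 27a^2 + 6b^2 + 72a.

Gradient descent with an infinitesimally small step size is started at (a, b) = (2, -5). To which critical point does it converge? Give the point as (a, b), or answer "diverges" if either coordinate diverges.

diverges

U is separable, so gradient descent decouples: a follows -∂U/∂a, b follows -∂U/∂b.
∂U/∂a = -18(a - 1)(a + 4); at a=2 this is -108, so a increases.
∂U/∂b = 3b(b + 4); at b=-5 this is 15, so b decreases.
The a-coordinate has no critical point in that direction and runs off to infinity.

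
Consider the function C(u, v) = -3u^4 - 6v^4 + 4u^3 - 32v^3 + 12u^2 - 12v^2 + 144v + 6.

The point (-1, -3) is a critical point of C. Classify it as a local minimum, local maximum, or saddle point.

The mixed partial ∂²C/∂u∂v is 0, so the Hessian at any point is diag(C_uu, C_vv) = diag(12(-3u^2 + 2u + 2), -24(3v^2 + 8v + 1)).
At (-1, -3): H = diag(-36, -96).
Both eigenvalues are negative, so H is negative definite: a local maximum.

local maximum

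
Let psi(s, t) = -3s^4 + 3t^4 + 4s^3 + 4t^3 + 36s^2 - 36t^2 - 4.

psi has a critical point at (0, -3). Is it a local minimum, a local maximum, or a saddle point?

local minimum

The mixed partial ∂²psi/∂s∂t is 0, so the Hessian at any point is diag(psi_ss, psi_tt) = diag(12(-3s^2 + 2s + 6), 12(3t^2 + 2t - 6)).
At (0, -3): H = diag(72, 180).
Both eigenvalues are positive, so H is positive definite: a local minimum.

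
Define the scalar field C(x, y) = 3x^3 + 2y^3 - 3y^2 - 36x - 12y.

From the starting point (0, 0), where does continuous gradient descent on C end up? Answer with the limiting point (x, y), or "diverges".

(2, 2)

C is separable, so gradient descent decouples: x follows -∂C/∂x, y follows -∂C/∂y.
∂C/∂x = 9(x - 2)(x + 2); at x=0 this is -36, so x increases.
∂C/∂y = 6(y - 2)(y + 1); at y=0 this is -12, so y increases.
x converges to its nearest critical value 2 (a local min of the x-part); y converges to 2. The iterate converges to (2, 2).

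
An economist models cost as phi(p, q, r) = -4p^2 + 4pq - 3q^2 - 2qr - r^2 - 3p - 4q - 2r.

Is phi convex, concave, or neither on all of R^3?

phi is quadratic, so its Hessian is the constant matrix H = [[-8, 4, 0], [4, -6, -2], [0, -2, -2]].
Leading principal minors: -8, 32, -32.
Signs alternate −, +, − ⇒ H ≺ 0 ⇒ concave.

concave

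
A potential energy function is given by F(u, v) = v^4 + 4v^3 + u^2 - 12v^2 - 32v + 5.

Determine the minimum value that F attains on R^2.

F(u,v) separates as P(u) + Q(v) + 5, so its minimum is min P + min Q + 5.
P'(u) = 2u vanishes at u ∈ {0}; Q'(v) = 4(v - 2)(v + 1)(v + 4) vanishes at v ∈ {-4, -1, 2}.
Local minima of P (where P''>0): P(0)=0. Local minima of Q: Q(-4)=-64, Q(2)=-64.
So the global minimum of F is P(0) + Q(-4) + 5 = 0 − 64 + 5 = -59, attained at (0, -4).

-59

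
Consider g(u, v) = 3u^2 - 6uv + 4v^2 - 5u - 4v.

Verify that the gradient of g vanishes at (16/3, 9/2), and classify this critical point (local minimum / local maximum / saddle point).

∇g = (6u - 6v - 5, -6u + 8v - 4); substituting (16/3, 9/2) gives ∇g = (0, 0), so (16/3, 9/2) is indeed a critical point.
The Hessian of g is constant: H = [[6, -6], [-6, 8]].
det(H) = 6·8 − (-6)² = 12.
det(H) > 0 and tr(H) = 14 > 0, so H is positive definite and the point is a local minimum.

local minimum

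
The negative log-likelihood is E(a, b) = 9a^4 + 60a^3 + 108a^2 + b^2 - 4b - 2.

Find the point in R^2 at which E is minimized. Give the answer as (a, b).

E(a,b) separates as P(a) + Q(b) − 2, so its minimum is min P + min Q − 2.
P'(a) = 36a(a + 2)(a + 3) vanishes at a ∈ {-3, -2, 0}; Q'(b) = 2b - 4 vanishes at b ∈ {2}.
Local minima of P (where P''>0): P(-3)=81, P(0)=0. Local minima of Q: Q(2)=-4.
So the global minimum of E is P(0) + Q(2) − 2 = 0 − 4 − 2 = -6, attained at (0, 2).

(0, 2)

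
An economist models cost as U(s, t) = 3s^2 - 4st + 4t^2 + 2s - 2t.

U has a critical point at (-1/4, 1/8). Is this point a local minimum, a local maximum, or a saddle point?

local minimum

The Hessian of U is constant: H = [[6, -4], [-4, 8]].
det(H) = 6·8 − (-4)² = 32.
det(H) > 0 and tr(H) = 14 > 0, so H is positive definite and the point is a local minimum.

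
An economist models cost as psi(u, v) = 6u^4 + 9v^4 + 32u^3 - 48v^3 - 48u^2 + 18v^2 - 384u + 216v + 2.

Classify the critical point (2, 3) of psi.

The mixed partial ∂²psi/∂u∂v is 0, so the Hessian at any point is diag(psi_uu, psi_vv) = diag(24(3u^2 + 8u - 4), 36(3v^2 - 8v + 1)).
At (2, 3): H = diag(576, 144).
Both eigenvalues are positive, so H is positive definite: a local minimum.

local minimum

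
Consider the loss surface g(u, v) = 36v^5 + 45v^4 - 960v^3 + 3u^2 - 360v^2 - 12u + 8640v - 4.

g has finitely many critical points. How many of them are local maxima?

g separates as a function of u plus a function of v, so ∇g=0 decouples.
∂g/∂u = 6(u - 2) = 0 at u ∈ {2}; ∂g/∂v = 180(v - 3)(v - 2)(v + 2)(v + 4) = 0 at v ∈ {-4, -2, 2, 3}.
The Hessian is diagonal: diag(g_uu, g_vv). Second derivatives: g_uu(2)=6; g_vv(-4)=-15120, g_vv(-2)=7200, g_vv(2)=-4320, g_vv(3)=6300.
Local maxima occur where both diagonal entries negative: none. Count: 0.

0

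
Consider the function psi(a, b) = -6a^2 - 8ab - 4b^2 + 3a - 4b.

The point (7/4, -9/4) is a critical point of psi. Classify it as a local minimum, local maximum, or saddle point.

The Hessian of psi is constant: H = [[-12, -8], [-8, -8]].
det(H) = (-12)·(-8) − (-8)² = 32.
det(H) > 0 and tr(H) = -20 < 0, so H is negative definite and the point is a local maximum.

local maximum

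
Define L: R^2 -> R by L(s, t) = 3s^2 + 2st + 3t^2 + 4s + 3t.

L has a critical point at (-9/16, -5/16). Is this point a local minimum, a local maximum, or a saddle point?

The Hessian of L is constant: H = [[6, 2], [2, 6]].
det(H) = 6·6 − 2² = 32.
det(H) > 0 and tr(H) = 12 > 0, so H is positive definite and the point is a local minimum.

local minimum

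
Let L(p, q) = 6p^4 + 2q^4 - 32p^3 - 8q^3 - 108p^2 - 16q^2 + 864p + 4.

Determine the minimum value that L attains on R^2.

L(p,q) separates as A(p) + B(q) + 4, so its minimum is min A + min B + 4.
A'(p) = 24(p - 4)(p - 3)(p + 3) vanishes at p ∈ {-3, 3, 4}; B'(q) = 8q(q - 4)(q + 1) vanishes at q ∈ {-1, 0, 4}.
Local minima of A (where A''>0): A(-3)=-2214, A(4)=1216. Local minima of B: B(-1)=-6, B(4)=-256.
So the global minimum of L is A(-3) + B(4) + 4 = -2214 − 256 + 4 = -2466, attained at (-3, 4).

-2466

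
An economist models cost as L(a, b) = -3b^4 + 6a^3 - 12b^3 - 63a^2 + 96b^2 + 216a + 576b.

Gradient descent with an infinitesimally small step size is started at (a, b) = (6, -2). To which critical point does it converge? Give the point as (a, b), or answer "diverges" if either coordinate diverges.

(4, -3)

L is separable, so gradient descent decouples: a follows -∂L/∂a, b follows -∂L/∂b.
∂L/∂a = 18(a - 4)(a - 3); at a=6 this is 108, so a decreases.
∂L/∂b = -12(b - 4)(b + 3)(b + 4); at b=-2 this is 144, so b decreases.
a converges to its nearest critical value 4 (a local min of the a-part); b converges to -3. The iterate converges to (4, -3).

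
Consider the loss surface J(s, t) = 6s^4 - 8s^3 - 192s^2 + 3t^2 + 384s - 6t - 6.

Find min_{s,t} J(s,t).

-2569

J(s,t) separates as P(s) + Q(t) − 6, so its minimum is min P + min Q − 6.
P'(s) = 24(s - 4)(s - 1)(s + 4) vanishes at s ∈ {-4, 1, 4}; Q'(t) = 6(t - 1) vanishes at t ∈ {1}.
Local minima of P (where P''>0): P(-4)=-2560, P(4)=-512. Local minima of Q: Q(1)=-3.
So the global minimum of J is P(-4) + Q(1) − 6 = -2560 − 3 − 6 = -2569, attained at (-4, 1).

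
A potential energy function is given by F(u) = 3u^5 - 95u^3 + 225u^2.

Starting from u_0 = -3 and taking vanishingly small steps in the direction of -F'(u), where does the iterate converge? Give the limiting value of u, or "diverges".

F'(u) = 15u(u - 3)(u - 2)(u + 5), so F'(-3) = -2700.
Gradient descent moves in the -F' direction, i.e. u is increasing.
The nearest critical point in that direction is u = 0, where F'' = 450 > 0 (a local minimum). The iterate converges there.

0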